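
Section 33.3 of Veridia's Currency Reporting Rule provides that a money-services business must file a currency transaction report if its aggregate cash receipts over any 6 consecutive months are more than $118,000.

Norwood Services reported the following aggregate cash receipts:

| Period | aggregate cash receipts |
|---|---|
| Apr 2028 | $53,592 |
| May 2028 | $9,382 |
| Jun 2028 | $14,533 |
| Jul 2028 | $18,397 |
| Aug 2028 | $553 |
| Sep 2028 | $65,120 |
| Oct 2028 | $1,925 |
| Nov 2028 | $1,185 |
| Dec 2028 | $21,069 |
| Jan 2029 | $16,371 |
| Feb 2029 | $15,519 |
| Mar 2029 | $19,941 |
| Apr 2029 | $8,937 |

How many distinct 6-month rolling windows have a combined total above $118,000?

2

Apr 2028–Sep 2028: $53,592 + $9,382 + $14,533 + $18,397 + $553 + $65,120 = $161,577 (over)
May 2028–Oct 2028: $9,382 + $14,533 + $18,397 + $553 + $65,120 + $1,925 = $109,910 (under)
Jun 2028–Nov 2028: $14,533 + $18,397 + $553 + $65,120 + $1,925 + $1,185 = $101,713 (under)
Jul 2028–Dec 2028: $18,397 + $553 + $65,120 + $1,925 + $1,185 + $21,069 = $108,249 (under)
Aug 2028–Jan 2029: $553 + $65,120 + $1,925 + $1,185 + $21,069 + $16,371 = $106,223 (under)
Sep 2028–Feb 2029: $65,120 + $1,925 + $1,185 + $21,069 + $16,371 + $15,519 = $121,189 (over)
Oct 2028–Mar 2029: $1,925 + $1,185 + $21,069 + $16,371 + $15,519 + $19,941 = $76,010 (under)
Nov 2028–Apr 2029: $1,185 + $21,069 + $16,371 + $15,519 + $19,941 + $8,937 = $83,022 (under)
2 windows exceed the threshold.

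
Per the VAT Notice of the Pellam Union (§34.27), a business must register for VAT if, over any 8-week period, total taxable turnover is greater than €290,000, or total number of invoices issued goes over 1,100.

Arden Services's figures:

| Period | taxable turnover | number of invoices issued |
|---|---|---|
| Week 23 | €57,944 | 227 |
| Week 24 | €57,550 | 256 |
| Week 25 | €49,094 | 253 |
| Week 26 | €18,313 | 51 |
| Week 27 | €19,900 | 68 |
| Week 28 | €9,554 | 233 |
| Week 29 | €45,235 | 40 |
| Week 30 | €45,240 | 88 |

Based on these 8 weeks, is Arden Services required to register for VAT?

Yes

Total taxable turnover: €57,944 + €57,550 + €49,094 + €18,313 + €19,900 + €9,554 + €45,235 + €45,240 = €302,830 (> €290,000).
Total number of invoices issued: 227 + 256 + 253 + 51 + 68 + 233 + 40 + 88 = 1,216 (> 1,100).
The test is 'or': at least one threshold is exceeded.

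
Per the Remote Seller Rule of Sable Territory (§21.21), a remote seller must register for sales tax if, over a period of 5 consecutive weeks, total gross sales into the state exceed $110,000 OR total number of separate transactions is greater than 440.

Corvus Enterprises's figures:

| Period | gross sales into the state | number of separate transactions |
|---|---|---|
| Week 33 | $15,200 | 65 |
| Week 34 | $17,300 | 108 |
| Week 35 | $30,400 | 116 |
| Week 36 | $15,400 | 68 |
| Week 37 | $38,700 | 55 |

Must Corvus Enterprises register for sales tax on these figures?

Total gross sales into the state: $15,200 + $17,300 + $30,400 + $15,400 + $38,700 = $117,000 (> $110,000).
Total number of separate transactions: 65 + 108 + 116 + 68 + 55 = 412 (≤ 440).
The test is 'or': at least one threshold is exceeded.

Yes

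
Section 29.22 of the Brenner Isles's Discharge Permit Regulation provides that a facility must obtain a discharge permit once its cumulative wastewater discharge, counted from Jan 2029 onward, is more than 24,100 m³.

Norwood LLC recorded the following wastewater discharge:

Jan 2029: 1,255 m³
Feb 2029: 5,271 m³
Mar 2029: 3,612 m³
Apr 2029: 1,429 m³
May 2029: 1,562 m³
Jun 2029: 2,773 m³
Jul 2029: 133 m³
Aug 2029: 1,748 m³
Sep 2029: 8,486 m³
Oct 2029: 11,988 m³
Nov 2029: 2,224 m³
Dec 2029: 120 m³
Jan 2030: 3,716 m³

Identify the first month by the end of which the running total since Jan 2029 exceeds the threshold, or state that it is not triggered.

Through Jan 2029: 1,255 m³
Through Feb 2029: 6,526 m³
Through Mar 2029: 10,138 m³
Through Apr 2029: 11,567 m³
Through May 2029: 13,129 m³
Through Jun 2029: 15,902 m³
Through Jul 2029: 16,035 m³
Through Aug 2029: 17,783 m³
Through Sep 2029: 26,269 m³ ← exceeds threshold

Sep 2029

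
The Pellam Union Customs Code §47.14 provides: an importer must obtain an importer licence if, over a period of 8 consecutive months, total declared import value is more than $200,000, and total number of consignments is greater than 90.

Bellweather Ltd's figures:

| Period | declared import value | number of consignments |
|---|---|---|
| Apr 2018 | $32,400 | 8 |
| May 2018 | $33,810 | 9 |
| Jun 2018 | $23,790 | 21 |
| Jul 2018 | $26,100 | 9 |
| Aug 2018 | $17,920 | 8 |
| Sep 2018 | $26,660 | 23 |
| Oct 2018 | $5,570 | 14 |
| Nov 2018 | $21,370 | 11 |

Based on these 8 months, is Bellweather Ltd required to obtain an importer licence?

No

Total declared import value: $32,400 + $33,810 + $23,790 + $26,100 + $17,920 + $26,660 + $5,570 + $21,370 = $187,620 (≤ $200,000).
Total number of consignments: 8 + 9 + 21 + 9 + 8 + 23 + 14 + 11 = 103 (> 90).
The test is 'and': the rule requires both, and at least one is not exceeded.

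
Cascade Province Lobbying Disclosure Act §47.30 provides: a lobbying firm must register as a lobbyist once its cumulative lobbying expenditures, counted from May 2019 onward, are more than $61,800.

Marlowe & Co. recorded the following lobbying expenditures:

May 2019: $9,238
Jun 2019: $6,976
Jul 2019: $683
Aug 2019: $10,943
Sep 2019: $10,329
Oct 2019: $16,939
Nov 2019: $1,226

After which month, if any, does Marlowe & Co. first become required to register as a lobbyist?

Not triggered

Through May 2019: $9,238
Through Jun 2019: $16,214
Through Jul 2019: $16,897
Through Aug 2019: $27,840
Through Sep 2019: $38,169
Through Oct 2019: $55,108
Through Nov 2019: $56,334
Final cumulative total $56,334 ≤ $61,800; the threshold is never exceeded.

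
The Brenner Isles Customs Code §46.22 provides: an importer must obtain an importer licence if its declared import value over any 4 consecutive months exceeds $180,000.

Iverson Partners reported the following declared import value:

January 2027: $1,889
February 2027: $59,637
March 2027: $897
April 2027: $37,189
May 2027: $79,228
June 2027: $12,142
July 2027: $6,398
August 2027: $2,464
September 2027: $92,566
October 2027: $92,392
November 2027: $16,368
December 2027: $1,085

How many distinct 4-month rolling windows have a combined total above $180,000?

3

January 2027–April 2027: $1,889 + $59,637 + $897 + $37,189 = $99,612 (under)
February 2027–May 2027: $59,637 + $897 + $37,189 + $79,228 = $176,951 (under)
March 2027–June 2027: $897 + $37,189 + $79,228 + $12,142 = $129,456 (under)
April 2027–July 2027: $37,189 + $79,228 + $12,142 + $6,398 = $134,957 (under)
May 2027–August 2027: $79,228 + $12,142 + $6,398 + $2,464 = $100,232 (under)
June 2027–September 2027: $12,142 + $6,398 + $2,464 + $92,566 = $113,570 (under)
July 2027–October 2027: $6,398 + $2,464 + $92,566 + $92,392 = $193,820 (over)
August 2027–November 2027: $2,464 + $92,566 + $92,392 + $16,368 = $203,790 (over)
September 2027–December 2027: $92,566 + $92,392 + $16,368 + $1,085 = $202,411 (over)
3 windows exceed the threshold.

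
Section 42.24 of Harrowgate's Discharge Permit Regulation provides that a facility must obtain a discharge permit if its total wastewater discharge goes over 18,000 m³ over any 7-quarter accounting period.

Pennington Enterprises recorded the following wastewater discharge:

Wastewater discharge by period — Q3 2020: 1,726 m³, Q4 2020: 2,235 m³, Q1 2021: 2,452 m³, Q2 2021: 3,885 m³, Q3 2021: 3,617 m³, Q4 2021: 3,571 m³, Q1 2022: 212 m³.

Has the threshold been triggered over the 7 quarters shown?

No

Total wastewater discharge: 1,726 m³ + 2,235 m³ + 2,452 m³ + 3,885 m³ + 3,617 m³ + 3,571 m³ + 212 m³ = 17,698 m³.
17,698 m³ ≤ 18,000 m³, so the threshold is not exceeded.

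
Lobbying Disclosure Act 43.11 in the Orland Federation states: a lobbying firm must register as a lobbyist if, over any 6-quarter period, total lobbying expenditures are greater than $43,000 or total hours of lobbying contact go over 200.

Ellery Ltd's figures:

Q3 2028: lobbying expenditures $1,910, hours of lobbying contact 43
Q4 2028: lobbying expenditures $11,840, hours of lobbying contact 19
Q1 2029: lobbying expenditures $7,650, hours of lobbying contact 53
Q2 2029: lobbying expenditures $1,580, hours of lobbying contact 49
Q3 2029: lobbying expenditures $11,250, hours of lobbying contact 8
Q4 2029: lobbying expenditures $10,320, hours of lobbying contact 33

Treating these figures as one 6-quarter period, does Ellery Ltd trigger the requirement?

Yes

Total lobbying expenditures: $1,910 + $11,840 + $7,650 + $1,580 + $11,250 + $10,320 = $44,550 (> $43,000).
Total hours of lobbying contact: 43 + 19 + 53 + 49 + 8 + 33 = 205 (> 200).
The test is 'or': at least one threshold is exceeded.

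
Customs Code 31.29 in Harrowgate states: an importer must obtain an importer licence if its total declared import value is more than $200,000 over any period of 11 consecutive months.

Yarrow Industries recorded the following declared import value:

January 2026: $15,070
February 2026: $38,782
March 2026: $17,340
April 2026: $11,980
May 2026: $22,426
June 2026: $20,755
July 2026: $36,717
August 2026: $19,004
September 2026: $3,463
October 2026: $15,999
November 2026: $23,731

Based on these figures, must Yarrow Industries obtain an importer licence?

Yes

Total declared import value: $15,070 + $38,782 + $17,340 + $11,980 + $22,426 + $20,755 + $36,717 + $19,004 + $3,463 + $15,999 + $23,731 = $225,267.
$225,267 > $200,000, so the threshold is exceeded.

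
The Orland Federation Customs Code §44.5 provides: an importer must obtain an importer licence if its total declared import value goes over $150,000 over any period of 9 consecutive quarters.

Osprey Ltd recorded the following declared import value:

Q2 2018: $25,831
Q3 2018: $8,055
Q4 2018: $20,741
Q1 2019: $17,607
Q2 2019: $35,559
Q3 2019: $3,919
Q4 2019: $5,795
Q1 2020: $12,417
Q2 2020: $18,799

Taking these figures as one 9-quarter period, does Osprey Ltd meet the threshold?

No

Total declared import value: $25,831 + $8,055 + $20,741 + $17,607 + $35,559 + $3,919 + $5,795 + $12,417 + $18,799 = $148,723.
$148,723 ≤ $150,000, so the threshold is not exceeded.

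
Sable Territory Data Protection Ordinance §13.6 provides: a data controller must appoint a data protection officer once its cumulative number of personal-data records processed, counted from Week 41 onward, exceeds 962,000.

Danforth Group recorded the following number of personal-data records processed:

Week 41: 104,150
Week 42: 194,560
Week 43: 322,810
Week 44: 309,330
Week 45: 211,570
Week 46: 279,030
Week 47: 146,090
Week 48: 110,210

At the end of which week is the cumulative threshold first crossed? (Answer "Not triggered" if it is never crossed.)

Week 45

Through Week 41: 104,150
Through Week 42: 298,710
Through Week 43: 621,520
Through Week 44: 930,850
Through Week 45: 1,142,420 ← exceeds threshold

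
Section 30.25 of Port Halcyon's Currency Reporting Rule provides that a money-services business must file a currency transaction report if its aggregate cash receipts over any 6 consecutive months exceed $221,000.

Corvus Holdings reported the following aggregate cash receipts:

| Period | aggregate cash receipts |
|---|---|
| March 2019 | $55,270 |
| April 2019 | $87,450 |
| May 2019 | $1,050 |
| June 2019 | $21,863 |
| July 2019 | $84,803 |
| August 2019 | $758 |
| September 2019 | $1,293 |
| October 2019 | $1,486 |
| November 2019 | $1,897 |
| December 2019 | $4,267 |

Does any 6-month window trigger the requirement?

Yes

March 2019–August 2019: $55,270 + $87,450 + $1,050 + $21,863 + $84,803 + $758 = $251,194 (over)
April 2019–September 2019: $87,450 + $1,050 + $21,863 + $84,803 + $758 + $1,293 = $197,217 (under)
May 2019–October 2019: $1,050 + $21,863 + $84,803 + $758 + $1,293 + $1,486 = $111,253 (under)
June 2019–November 2019: $21,863 + $84,803 + $758 + $1,293 + $1,486 + $1,897 = $112,100 (under)
July 2019–December 2019: $84,803 + $758 + $1,293 + $1,486 + $1,897 + $4,267 = $94,504 (under)
At least one window exceeds $221,000.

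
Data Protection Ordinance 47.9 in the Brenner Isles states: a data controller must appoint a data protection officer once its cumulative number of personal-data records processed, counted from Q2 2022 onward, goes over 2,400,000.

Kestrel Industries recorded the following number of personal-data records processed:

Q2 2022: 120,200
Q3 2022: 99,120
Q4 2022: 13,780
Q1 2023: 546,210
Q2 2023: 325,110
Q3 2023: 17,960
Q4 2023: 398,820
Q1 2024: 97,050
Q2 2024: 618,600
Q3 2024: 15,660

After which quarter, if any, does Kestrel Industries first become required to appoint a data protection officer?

Not triggered

Through Q2 2022: 120,200
Through Q3 2022: 219,320
Through Q4 2022: 233,100
Through Q1 2023: 779,310
Through Q2 2023: 1,104,420
Through Q3 2023: 1,122,380
Through Q4 2023: 1,521,200
Through Q1 2024: 1,618,250
Through Q2 2024: 2,236,850
Through Q3 2024: 2,252,510
Final cumulative total 2,252,510 ≤ 2,400,000; the threshold is never exceeded.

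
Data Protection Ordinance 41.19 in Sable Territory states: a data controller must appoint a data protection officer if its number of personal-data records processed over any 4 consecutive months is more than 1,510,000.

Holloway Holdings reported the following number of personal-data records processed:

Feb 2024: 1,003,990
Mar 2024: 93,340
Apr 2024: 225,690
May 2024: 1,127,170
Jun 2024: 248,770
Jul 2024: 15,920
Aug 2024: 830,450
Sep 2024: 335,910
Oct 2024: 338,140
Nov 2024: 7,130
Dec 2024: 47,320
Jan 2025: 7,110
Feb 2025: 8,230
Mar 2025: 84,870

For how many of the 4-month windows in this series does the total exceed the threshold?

Feb 2024–May 2024: 1,003,990 + 93,340 + 225,690 + 1,127,170 = 2,450,190 (over)
Mar 2024–Jun 2024: 93,340 + 225,690 + 1,127,170 + 248,770 = 1,694,970 (over)
Apr 2024–Jul 2024: 225,690 + 1,127,170 + 248,770 + 15,920 = 1,617,550 (over)
May 2024–Aug 2024: 1,127,170 + 248,770 + 15,920 + 830,450 = 2,222,310 (over)
Jun 2024–Sep 2024: 248,770 + 15,920 + 830,450 + 335,910 = 1,431,050 (under)
Jul 2024–Oct 2024: 15,920 + 830,450 + 335,910 + 338,140 = 1,520,420 (over)
Aug 2024–Nov 2024: 830,450 + 335,910 + 338,140 + 7,130 = 1,511,630 (over)
Sep 2024–Dec 2024: 335,910 + 338,140 + 7,130 + 47,320 = 728,500 (under)
Oct 2024–Jan 2025: 338,140 + 7,130 + 47,320 + 7,110 = 399,700 (under)
Nov 2024–Feb 2025: 7,130 + 47,320 + 7,110 + 8,230 = 69,790 (under)
Dec 2024–Mar 2025: 47,320 + 7,110 + 8,230 + 84,870 = 147,530 (under)
6 windows exceed the threshold.

6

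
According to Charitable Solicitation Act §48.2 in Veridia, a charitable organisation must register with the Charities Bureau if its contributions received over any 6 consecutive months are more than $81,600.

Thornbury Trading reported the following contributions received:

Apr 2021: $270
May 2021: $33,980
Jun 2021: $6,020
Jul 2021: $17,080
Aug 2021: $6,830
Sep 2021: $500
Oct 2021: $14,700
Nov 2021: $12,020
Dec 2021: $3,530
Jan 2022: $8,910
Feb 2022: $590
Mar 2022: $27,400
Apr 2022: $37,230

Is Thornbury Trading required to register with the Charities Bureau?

Yes

Apr 2021–Sep 2021: $270 + $33,980 + $6,020 + $17,080 + $6,830 + $500 = $64,680 (under)
May 2021–Oct 2021: $33,980 + $6,020 + $17,080 + $6,830 + $500 + $14,700 = $79,110 (under)
Jun 2021–Nov 2021: $6,020 + $17,080 + $6,830 + $500 + $14,700 + $12,020 = $57,150 (under)
Jul 2021–Dec 2021: $17,080 + $6,830 + $500 + $14,700 + $12,020 + $3,530 = $54,660 (under)
Aug 2021–Jan 2022: $6,830 + $500 + $14,700 + $12,020 + $3,530 + $8,910 = $46,490 (under)
Sep 2021–Feb 2022: $500 + $14,700 + $12,020 + $3,530 + $8,910 + $590 = $40,250 (under)
Oct 2021–Mar 2022: $14,700 + $12,020 + $3,530 + $8,910 + $590 + $27,400 = $67,150 (under)
Nov 2021–Apr 2022: $12,020 + $3,530 + $8,910 + $590 + $27,400 + $37,230 = $89,680 (over)
At least one window exceeds $81,600.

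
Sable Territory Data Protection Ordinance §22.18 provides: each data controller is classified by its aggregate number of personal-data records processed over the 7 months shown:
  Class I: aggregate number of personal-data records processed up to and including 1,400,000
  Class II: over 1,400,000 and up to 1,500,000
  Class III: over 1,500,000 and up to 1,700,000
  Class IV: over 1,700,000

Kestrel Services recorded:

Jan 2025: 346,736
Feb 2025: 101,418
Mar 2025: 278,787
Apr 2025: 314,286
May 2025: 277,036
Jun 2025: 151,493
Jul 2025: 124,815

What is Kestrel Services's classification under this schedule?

Class III

Aggregate number of personal-data records processed: 346,736 + 101,418 + 278,787 + 314,286 + 277,036 + 151,493 + 124,815 = 1,594,571.
1,500,000 < 1,594,571 ≤ 1,700,000, so Class III applies.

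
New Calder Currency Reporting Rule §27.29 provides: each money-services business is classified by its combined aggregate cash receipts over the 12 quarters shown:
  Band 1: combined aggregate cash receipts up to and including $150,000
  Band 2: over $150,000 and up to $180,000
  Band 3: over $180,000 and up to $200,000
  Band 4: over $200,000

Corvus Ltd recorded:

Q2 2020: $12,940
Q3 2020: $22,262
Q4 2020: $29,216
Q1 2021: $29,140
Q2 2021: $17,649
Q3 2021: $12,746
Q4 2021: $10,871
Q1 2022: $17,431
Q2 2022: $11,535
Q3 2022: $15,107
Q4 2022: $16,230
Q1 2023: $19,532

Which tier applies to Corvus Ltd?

Band 4

Combined aggregate cash receipts: $12,940 + $22,262 + $29,216 + $29,140 + $17,649 + $12,746 + $10,871 + $17,431 + $11,535 + $15,107 + $16,230 + $19,532 = $214,659.
$214,659 > $200,000, so Band 4 applies.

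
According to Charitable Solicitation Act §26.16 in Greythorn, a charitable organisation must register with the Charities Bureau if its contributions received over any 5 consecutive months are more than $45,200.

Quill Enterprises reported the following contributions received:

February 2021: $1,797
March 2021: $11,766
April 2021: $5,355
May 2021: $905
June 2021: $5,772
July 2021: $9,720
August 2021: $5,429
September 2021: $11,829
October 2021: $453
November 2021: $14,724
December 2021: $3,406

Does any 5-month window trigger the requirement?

February 2021–June 2021: $1,797 + $11,766 + $5,355 + $905 + $5,772 = $25,595 (under)
March 2021–July 2021: $11,766 + $5,355 + $905 + $5,772 + $9,720 = $33,518 (under)
April 2021–August 2021: $5,355 + $905 + $5,772 + $9,720 + $5,429 = $27,181 (under)
May 2021–September 2021: $905 + $5,772 + $9,720 + $5,429 + $11,829 = $33,655 (under)
June 2021–October 2021: $5,772 + $9,720 + $5,429 + $11,829 + $453 = $33,203 (under)
July 2021–November 2021: $9,720 + $5,429 + $11,829 + $453 + $14,724 = $42,155 (under)
August 2021–December 2021: $5,429 + $11,829 + $453 + $14,724 + $3,406 = $35,841 (under)
No window exceeds $45,200.

No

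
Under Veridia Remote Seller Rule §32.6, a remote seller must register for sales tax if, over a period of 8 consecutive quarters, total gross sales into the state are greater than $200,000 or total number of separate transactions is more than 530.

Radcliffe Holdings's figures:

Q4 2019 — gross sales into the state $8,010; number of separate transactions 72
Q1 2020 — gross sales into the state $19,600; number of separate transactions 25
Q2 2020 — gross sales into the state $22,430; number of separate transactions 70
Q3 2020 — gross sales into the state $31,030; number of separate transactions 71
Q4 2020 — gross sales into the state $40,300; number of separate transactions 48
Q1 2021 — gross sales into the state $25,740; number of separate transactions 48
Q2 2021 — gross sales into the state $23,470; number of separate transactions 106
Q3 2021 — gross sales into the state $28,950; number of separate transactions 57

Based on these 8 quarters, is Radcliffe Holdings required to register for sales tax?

No

Total gross sales into the state: $8,010 + $19,600 + $22,430 + $31,030 + $40,300 + $25,740 + $23,470 + $28,950 = $199,530 (≤ $200,000).
Total number of separate transactions: 72 + 25 + 70 + 71 + 48 + 48 + 106 + 57 = 497 (≤ 530).
The test is 'or': neither threshold is exceeded.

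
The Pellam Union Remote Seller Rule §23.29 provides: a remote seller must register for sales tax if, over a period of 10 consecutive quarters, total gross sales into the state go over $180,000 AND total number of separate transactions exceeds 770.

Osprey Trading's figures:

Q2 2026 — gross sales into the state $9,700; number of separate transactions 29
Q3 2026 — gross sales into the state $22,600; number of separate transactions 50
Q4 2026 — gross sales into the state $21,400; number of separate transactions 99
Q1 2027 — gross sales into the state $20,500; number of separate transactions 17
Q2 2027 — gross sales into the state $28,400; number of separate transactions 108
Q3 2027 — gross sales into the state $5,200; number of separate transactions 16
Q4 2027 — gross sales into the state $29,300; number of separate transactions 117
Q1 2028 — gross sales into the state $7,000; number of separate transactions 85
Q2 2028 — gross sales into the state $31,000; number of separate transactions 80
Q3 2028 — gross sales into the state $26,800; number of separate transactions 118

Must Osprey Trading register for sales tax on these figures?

Total gross sales into the state: $9,700 + $22,600 + $21,400 + $20,500 + $28,400 + $5,200 + $29,300 + $7,000 + $31,000 + $26,800 = $201,900 (> $180,000).
Total number of separate transactions: 29 + 50 + 99 + 17 + 108 + 16 + 117 + 85 + 80 + 118 = 719 (≤ 770).
The test is 'and': the rule requires both, and at least one is not exceeded.

No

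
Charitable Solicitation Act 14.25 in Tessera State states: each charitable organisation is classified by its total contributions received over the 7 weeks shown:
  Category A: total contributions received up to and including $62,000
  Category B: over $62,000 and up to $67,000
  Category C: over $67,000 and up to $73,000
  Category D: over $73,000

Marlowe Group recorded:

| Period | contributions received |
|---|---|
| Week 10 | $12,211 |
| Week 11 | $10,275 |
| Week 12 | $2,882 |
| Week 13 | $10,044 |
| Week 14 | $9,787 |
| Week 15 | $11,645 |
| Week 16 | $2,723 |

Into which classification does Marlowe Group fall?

Category A

Total contributions received: $12,211 + $10,275 + $2,882 + $10,044 + $9,787 + $11,645 + $2,723 = $59,567.
$59,567 ≤ $62,000, so Category A applies.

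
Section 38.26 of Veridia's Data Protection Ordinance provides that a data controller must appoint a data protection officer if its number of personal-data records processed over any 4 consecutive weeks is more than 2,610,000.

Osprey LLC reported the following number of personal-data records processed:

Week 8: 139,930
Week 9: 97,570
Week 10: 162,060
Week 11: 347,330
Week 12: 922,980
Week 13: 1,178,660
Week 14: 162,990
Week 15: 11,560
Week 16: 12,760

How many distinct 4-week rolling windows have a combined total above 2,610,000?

Week 8–Week 11: 139,930 + 97,570 + 162,060 + 347,330 = 746,890 (under)
Week 9–Week 12: 97,570 + 162,060 + 347,330 + 922,980 = 1,529,940 (under)
Week 10–Week 13: 162,060 + 347,330 + 922,980 + 1,178,660 = 2,611,030 (over)
Week 11–Week 14: 347,330 + 922,980 + 1,178,660 + 162,990 = 2,611,960 (over)
Week 12–Week 15: 922,980 + 1,178,660 + 162,990 + 11,560 = 2,276,190 (under)
Week 13–Week 16: 1,178,660 + 162,990 + 11,560 + 12,760 = 1,365,970 (under)
2 windows exceed the threshold.

2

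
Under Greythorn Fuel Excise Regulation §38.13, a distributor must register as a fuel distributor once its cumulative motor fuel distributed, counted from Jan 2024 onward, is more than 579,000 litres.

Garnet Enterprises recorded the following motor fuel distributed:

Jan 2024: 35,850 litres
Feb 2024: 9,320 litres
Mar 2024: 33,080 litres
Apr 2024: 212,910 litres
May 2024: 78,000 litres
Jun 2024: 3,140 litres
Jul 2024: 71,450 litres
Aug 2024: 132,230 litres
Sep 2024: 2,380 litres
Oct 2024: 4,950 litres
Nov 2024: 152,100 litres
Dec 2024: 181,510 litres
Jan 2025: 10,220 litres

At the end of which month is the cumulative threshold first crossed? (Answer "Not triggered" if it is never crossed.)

Through Jan 2024: 35,850 litres
Through Feb 2024: 45,170 litres
Through Mar 2024: 78,250 litres
Through Apr 2024: 291,160 litres
Through May 2024: 369,160 litres
Through Jun 2024: 372,300 litres
Through Jul 2024: 443,750 litres
Through Aug 2024: 575,980 litres
Through Sep 2024: 578,360 litres
Through Oct 2024: 583,310 litres ← exceeds threshold

Oct 2024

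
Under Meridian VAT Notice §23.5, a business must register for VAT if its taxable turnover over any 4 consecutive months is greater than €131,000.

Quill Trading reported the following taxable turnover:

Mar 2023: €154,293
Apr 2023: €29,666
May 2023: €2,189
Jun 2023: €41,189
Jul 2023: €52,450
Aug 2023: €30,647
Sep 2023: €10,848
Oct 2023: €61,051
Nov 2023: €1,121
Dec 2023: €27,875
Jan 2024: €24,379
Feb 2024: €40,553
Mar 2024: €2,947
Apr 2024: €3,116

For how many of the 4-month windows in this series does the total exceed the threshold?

3

Mar 2023–Jun 2023: €154,293 + €29,666 + €2,189 + €41,189 = €227,337 (over)
Apr 2023–Jul 2023: €29,666 + €2,189 + €41,189 + €52,450 = €125,494 (under)
May 2023–Aug 2023: €2,189 + €41,189 + €52,450 + €30,647 = €126,475 (under)
Jun 2023–Sep 2023: €41,189 + €52,450 + €30,647 + €10,848 = €135,134 (over)
Jul 2023–Oct 2023: €52,450 + €30,647 + €10,848 + €61,051 = €154,996 (over)
Aug 2023–Nov 2023: €30,647 + €10,848 + €61,051 + €1,121 = €103,667 (under)
Sep 2023–Dec 2023: €10,848 + €61,051 + €1,121 + €27,875 = €100,895 (under)
Oct 2023–Jan 2024: €61,051 + €1,121 + €27,875 + €24,379 = €114,426 (under)
Nov 2023–Feb 2024: €1,121 + €27,875 + €24,379 + €40,553 = €93,928 (under)
Dec 2023–Mar 2024: €27,875 + €24,379 + €40,553 + €2,947 = €95,754 (under)
Jan 2024–Apr 2024: €24,379 + €40,553 + €2,947 + €3,116 = €70,995 (under)
3 windows exceed the threshold.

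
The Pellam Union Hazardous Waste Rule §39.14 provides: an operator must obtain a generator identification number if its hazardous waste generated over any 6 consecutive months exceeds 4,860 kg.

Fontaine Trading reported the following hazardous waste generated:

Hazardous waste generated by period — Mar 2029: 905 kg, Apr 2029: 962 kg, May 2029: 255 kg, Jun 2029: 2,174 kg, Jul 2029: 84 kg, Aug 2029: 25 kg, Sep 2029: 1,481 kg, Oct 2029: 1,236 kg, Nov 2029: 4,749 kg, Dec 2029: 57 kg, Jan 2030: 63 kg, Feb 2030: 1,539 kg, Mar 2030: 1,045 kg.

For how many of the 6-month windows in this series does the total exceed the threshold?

7

Mar 2029–Aug 2029: 905 kg + 962 kg + 255 kg + 2,174 kg + 84 kg + 25 kg = 4,405 kg (under)
Apr 2029–Sep 2029: 962 kg + 255 kg + 2,174 kg + 84 kg + 25 kg + 1,481 kg = 4,981 kg (over)
May 2029–Oct 2029: 255 kg + 2,174 kg + 84 kg + 25 kg + 1,481 kg + 1,236 kg = 5,255 kg (over)
Jun 2029–Nov 2029: 2,174 kg + 84 kg + 25 kg + 1,481 kg + 1,236 kg + 4,749 kg = 9,749 kg (over)
Jul 2029–Dec 2029: 84 kg + 25 kg + 1,481 kg + 1,236 kg + 4,749 kg + 57 kg = 7,632 kg (over)
Aug 2029–Jan 2030: 25 kg + 1,481 kg + 1,236 kg + 4,749 kg + 57 kg + 63 kg = 7,611 kg (over)
Sep 2029–Feb 2030: 1,481 kg + 1,236 kg + 4,749 kg + 57 kg + 63 kg + 1,539 kg = 9,125 kg (over)
Oct 2029–Mar 2030: 1,236 kg + 4,749 kg + 57 kg + 63 kg + 1,539 kg + 1,045 kg = 8,689 kg (over)
7 windows exceed the threshold.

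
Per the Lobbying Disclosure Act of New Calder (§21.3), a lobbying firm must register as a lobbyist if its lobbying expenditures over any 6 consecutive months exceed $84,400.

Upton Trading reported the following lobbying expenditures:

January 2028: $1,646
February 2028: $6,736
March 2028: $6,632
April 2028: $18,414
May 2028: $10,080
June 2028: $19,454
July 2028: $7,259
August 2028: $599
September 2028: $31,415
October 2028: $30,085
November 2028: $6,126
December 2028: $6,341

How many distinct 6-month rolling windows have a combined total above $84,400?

January 2028–June 2028: $1,646 + $6,736 + $6,632 + $18,414 + $10,080 + $19,454 = $62,962 (under)
February 2028–July 2028: $6,736 + $6,632 + $18,414 + $10,080 + $19,454 + $7,259 = $68,575 (under)
March 2028–August 2028: $6,632 + $18,414 + $10,080 + $19,454 + $7,259 + $599 = $62,438 (under)
April 2028–September 2028: $18,414 + $10,080 + $19,454 + $7,259 + $599 + $31,415 = $87,221 (over)
May 2028–October 2028: $10,080 + $19,454 + $7,259 + $599 + $31,415 + $30,085 = $98,892 (over)
June 2028–November 2028: $19,454 + $7,259 + $599 + $31,415 + $30,085 + $6,126 = $94,938 (over)
July 2028–December 2028: $7,259 + $599 + $31,415 + $30,085 + $6,126 + $6,341 = $81,825 (under)
3 windows exceed the threshold.

3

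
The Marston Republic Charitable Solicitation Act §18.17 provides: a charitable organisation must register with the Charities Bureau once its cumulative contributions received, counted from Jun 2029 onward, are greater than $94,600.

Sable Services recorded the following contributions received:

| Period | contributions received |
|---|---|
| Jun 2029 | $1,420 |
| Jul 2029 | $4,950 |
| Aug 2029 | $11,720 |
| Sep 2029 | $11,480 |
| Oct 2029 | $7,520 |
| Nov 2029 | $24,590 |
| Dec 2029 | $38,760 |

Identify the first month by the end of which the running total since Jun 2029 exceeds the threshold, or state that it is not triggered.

Through Jun 2029: $1,420
Through Jul 2029: $6,370
Through Aug 2029: $18,090
Through Sep 2029: $29,570
Through Oct 2029: $37,090
Through Nov 2029: $61,680
Through Dec 2029: $100,440 ← exceeds threshold

Dec 2029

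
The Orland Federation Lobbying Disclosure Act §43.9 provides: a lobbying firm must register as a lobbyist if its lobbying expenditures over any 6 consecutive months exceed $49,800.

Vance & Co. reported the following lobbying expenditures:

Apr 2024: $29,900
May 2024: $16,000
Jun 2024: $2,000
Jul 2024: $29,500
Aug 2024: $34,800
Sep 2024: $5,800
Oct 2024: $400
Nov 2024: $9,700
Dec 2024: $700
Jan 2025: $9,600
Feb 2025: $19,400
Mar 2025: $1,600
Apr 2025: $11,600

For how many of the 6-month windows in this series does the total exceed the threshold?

Apr 2024–Sep 2024: $29,900 + $16,000 + $2,000 + $29,500 + $34,800 + $5,800 = $118,000 (over)
May 2024–Oct 2024: $16,000 + $2,000 + $29,500 + $34,800 + $5,800 + $400 = $88,500 (over)
Jun 2024–Nov 2024: $2,000 + $29,500 + $34,800 + $5,800 + $400 + $9,700 = $82,200 (over)
Jul 2024–Dec 2024: $29,500 + $34,800 + $5,800 + $400 + $9,700 + $700 = $80,900 (over)
Aug 2024–Jan 2025: $34,800 + $5,800 + $400 + $9,700 + $700 + $9,600 = $61,000 (over)
Sep 2024–Feb 2025: $5,800 + $400 + $9,700 + $700 + $9,600 + $19,400 = $45,600 (under)
Oct 2024–Mar 2025: $400 + $9,700 + $700 + $9,600 + $19,400 + $1,600 = $41,400 (under)
Nov 2024–Apr 2025: $9,700 + $700 + $9,600 + $19,400 + $1,600 + $11,600 = $52,600 (over)
6 windows exceed the threshold.

6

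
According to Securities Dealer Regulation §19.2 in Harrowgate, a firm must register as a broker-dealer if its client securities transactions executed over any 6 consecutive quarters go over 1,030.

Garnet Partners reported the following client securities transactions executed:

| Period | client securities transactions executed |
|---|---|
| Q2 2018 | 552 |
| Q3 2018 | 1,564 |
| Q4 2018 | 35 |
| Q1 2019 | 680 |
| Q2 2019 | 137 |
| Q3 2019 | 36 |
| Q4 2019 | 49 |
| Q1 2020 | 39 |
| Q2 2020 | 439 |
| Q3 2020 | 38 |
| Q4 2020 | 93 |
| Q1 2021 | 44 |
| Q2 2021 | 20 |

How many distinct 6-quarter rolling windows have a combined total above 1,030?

3

Q2 2018–Q3 2019: 552 + 1,564 + 35 + 680 + 137 + 36 = 3,004 (over)
Q3 2018–Q4 2019: 1,564 + 35 + 680 + 137 + 36 + 49 = 2,501 (over)
Q4 2018–Q1 2020: 35 + 680 + 137 + 36 + 49 + 39 = 976 (under)
Q1 2019–Q2 2020: 680 + 137 + 36 + 49 + 39 + 439 = 1,380 (over)
Q2 2019–Q3 2020: 137 + 36 + 49 + 39 + 439 + 38 = 738 (under)
Q3 2019–Q4 2020: 36 + 49 + 39 + 439 + 38 + 93 = 694 (under)
Q4 2019–Q1 2021: 49 + 39 + 439 + 38 + 93 + 44 = 702 (under)
Q1 2020–Q2 2021: 39 + 439 + 38 + 93 + 44 + 20 = 673 (under)
3 windows exceed the threshold.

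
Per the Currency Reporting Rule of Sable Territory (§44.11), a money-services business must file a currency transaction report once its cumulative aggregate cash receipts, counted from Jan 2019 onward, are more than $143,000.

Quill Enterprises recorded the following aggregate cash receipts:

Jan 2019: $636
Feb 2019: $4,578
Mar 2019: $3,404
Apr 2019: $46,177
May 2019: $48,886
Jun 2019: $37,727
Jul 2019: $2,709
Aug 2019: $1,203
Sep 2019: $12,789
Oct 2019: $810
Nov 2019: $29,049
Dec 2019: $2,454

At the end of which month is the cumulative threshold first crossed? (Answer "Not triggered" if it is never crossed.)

Jul 2019

Through Jan 2019: $636
Through Feb 2019: $5,214
Through Mar 2019: $8,618
Through Apr 2019: $54,795
Through May 2019: $103,681
Through Jun 2019: $141,408
Through Jul 2019: $144,117 ← exceeds threshold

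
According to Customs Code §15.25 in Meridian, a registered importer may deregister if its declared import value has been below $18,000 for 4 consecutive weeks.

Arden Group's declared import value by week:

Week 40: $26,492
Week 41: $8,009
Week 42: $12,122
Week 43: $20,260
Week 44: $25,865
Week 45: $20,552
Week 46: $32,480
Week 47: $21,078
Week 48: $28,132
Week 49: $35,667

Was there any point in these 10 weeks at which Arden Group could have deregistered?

No

Weeks below $18,000: Week 41, Week 42.
Longest run of consecutive weeks below the threshold: 2.
2 < 4, so Arden Group never became eligible.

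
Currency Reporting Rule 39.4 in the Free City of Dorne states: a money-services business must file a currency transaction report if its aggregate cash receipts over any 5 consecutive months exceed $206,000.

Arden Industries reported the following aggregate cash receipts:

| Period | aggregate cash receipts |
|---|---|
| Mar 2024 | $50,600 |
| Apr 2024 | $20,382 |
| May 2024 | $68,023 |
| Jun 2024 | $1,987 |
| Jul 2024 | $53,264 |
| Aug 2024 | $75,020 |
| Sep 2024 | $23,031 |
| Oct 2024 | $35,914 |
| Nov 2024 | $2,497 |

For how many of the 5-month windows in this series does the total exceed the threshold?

Mar 2024–Jul 2024: $50,600 + $20,382 + $68,023 + $1,987 + $53,264 = $194,256 (under)
Apr 2024–Aug 2024: $20,382 + $68,023 + $1,987 + $53,264 + $75,020 = $218,676 (over)
May 2024–Sep 2024: $68,023 + $1,987 + $53,264 + $75,020 + $23,031 = $221,325 (over)
Jun 2024–Oct 2024: $1,987 + $53,264 + $75,020 + $23,031 + $35,914 = $189,216 (under)
Jul 2024–Nov 2024: $53,264 + $75,020 + $23,031 + $35,914 + $2,497 = $189,726 (under)
2 windows exceed the threshold.

2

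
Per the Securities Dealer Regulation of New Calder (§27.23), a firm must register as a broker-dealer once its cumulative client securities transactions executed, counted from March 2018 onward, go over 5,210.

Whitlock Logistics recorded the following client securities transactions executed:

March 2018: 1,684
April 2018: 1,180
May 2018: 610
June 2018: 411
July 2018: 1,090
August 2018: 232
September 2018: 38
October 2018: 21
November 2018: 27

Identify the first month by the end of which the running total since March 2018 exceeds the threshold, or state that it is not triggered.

September 2018

Through March 2018: 1,684
Through April 2018: 2,864
Through May 2018: 3,474
Through June 2018: 3,885
Through July 2018: 4,975
Through August 2018: 5,207
Through September 2018: 5,245 ← exceeds threshold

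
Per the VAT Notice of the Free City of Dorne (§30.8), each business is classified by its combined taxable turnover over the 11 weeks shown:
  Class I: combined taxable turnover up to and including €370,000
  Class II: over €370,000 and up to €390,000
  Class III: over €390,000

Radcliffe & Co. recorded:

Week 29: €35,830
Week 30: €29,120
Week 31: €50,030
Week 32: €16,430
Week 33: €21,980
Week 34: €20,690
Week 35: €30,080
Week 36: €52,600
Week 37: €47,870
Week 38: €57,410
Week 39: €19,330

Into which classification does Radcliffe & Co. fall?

Combined taxable turnover: €35,830 + €29,120 + €50,030 + €16,430 + €21,980 + €20,690 + €30,080 + €52,600 + €47,870 + €57,410 + €19,330 = €381,370.
€370,000 < €381,370 ≤ €390,000, so Class II applies.

Class II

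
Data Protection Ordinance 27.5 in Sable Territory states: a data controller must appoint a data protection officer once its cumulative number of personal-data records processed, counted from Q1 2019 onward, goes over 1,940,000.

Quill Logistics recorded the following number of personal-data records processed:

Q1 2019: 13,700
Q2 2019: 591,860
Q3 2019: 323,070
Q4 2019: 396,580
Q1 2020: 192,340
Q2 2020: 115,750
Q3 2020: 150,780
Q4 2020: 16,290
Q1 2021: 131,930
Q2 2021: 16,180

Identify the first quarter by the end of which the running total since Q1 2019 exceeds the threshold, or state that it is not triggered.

Through Q1 2019: 13,700
Through Q2 2019: 605,560
Through Q3 2019: 928,630
Through Q4 2019: 1,325,210
Through Q1 2020: 1,517,550
Through Q2 2020: 1,633,300
Through Q3 2020: 1,784,080
Through Q4 2020: 1,800,370
Through Q1 2021: 1,932,300
Through Q2 2021: 1,948,480 ← exceeds threshold

Q2 2021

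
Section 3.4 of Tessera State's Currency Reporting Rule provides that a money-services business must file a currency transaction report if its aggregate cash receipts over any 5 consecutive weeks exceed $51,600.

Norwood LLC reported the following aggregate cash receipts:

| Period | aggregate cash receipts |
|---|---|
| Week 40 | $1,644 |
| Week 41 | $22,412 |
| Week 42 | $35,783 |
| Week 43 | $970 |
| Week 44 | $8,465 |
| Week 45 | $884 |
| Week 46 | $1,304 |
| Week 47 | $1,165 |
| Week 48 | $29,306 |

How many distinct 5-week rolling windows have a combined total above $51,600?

2

Week 40–Week 44: $1,644 + $22,412 + $35,783 + $970 + $8,465 = $69,274 (over)
Week 41–Week 45: $22,412 + $35,783 + $970 + $8,465 + $884 = $68,514 (over)
Week 42–Week 46: $35,783 + $970 + $8,465 + $884 + $1,304 = $47,406 (under)
Week 43–Week 47: $970 + $8,465 + $884 + $1,304 + $1,165 = $12,788 (under)
Week 44–Week 48: $8,465 + $884 + $1,304 + $1,165 + $29,306 = $41,124 (under)
2 windows exceed the threshold.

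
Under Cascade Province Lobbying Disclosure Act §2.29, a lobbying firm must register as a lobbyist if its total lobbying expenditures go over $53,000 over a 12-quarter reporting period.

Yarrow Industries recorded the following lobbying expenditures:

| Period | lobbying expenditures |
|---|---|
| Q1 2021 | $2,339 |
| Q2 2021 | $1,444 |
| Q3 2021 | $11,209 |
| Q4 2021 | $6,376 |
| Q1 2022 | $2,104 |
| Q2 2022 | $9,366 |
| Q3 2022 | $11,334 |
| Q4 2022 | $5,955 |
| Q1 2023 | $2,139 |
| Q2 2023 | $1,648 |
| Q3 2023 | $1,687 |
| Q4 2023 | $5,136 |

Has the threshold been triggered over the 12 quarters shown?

Yes

Total lobbying expenditures: $2,339 + $1,444 + $11,209 + $6,376 + $2,104 + $9,366 + $11,334 + $5,955 + $2,139 + $1,648 + $1,687 + $5,136 = $60,737.
$60,737 > $53,000, so the threshold is exceeded.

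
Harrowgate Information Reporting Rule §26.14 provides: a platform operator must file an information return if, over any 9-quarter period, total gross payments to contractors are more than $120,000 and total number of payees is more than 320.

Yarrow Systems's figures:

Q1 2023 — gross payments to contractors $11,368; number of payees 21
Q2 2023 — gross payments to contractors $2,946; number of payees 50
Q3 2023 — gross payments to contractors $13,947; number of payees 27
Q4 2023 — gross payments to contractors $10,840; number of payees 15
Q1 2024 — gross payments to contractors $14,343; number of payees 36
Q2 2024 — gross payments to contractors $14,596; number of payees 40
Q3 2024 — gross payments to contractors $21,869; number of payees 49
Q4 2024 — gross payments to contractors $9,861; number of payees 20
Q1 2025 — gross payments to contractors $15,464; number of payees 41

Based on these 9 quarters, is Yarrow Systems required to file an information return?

No

Total gross payments to contractors: $11,368 + $2,946 + $13,947 + $10,840 + $14,343 + $14,596 + $21,869 + $9,861 + $15,464 = $115,234 (≤ $120,000).
Total number of payees: 21 + 50 + 27 + 15 + 36 + 40 + 49 + 20 + 41 = 299 (≤ 320).
The test is 'and': the rule requires both, and at least one is not exceeded.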